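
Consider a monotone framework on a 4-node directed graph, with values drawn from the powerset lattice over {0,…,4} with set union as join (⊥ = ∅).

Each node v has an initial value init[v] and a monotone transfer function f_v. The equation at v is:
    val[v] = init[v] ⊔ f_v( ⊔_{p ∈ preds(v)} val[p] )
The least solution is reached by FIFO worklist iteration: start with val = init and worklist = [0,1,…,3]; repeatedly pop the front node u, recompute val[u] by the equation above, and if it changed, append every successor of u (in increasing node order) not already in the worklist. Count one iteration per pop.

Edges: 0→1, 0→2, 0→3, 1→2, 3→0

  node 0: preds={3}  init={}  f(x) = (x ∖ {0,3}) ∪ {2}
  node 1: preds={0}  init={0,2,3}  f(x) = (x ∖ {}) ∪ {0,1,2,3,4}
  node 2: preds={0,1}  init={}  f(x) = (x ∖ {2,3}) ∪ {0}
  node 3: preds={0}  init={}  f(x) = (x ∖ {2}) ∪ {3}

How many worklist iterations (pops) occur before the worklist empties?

Trace (5 dequeues):
  [1] u=0 | in {} | out {2} | prev {} | push {}
  [2] u=1 | in {2} | out {0,1,2,3,4} | prev {0,2,3} | push {}
  [3] u=2 | in {0,1,2,3,4} | out {0,1,4} | prev {} | push {}
  [4] u=3 | in {2} | out {3} | prev {} | push {0}
  [5] u=0 | in {3} | out {2} | ==

Converged values:
  [0] {2}
  [1] {0,1,2,3,4}
  [2] {0,1,4}
  [3] {3}

5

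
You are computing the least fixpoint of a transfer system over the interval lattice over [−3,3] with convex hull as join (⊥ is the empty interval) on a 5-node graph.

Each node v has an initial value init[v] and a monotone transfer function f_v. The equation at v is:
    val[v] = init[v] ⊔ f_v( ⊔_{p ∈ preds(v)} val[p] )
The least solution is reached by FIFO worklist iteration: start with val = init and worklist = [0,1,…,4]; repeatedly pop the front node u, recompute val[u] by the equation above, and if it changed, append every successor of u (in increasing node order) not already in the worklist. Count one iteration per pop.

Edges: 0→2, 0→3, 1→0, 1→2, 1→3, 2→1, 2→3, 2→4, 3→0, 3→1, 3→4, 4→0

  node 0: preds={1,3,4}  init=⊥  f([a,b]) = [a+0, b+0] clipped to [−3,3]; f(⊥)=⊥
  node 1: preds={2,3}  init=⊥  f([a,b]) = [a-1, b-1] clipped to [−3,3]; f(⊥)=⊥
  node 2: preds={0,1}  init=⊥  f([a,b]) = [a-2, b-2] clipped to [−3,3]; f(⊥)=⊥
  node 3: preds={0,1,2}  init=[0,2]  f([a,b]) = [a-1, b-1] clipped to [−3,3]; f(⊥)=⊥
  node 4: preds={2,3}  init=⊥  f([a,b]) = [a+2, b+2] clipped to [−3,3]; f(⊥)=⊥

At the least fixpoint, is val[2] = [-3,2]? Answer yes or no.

no

Iteration log — 12 steps:
  step 1. node 0  ⊔preds=[0,2]  new=[0,2]  old=⊥  +wl: 
  step 2. node 1  ⊔preds=[0,2]  new=[-1,1]  old=⊥  +wl: 0
  step 3. node 2  ⊔preds=[-1,2]  new=[-3,0]  old=⊥  +wl: 1
  step 4. node 3  ⊔preds=[-3,2]  new=[-3,2]  old=[0,2]  +wl: 
  step 5. node 4  ⊔preds=[-3,2]  new=[-1,3]  old=⊥  +wl: 
  step 6. node 0  ⊔preds=[-3,3]  new=[-3,3]  old=[0,2]  +wl: 2,3
  step 7. node 1  ⊔preds=[-3,2]  new=[-3,1]  old=[-1,1]  +wl: 0
  step 8. node 2  ⊔preds=[-3,3]  new=[-3,1]  old=[-3,0]  +wl: 1,4
  step 9. node 3  ⊔preds=[-3,3]  new=[-3,2]  stable
  step 10. node 0  ⊔preds=[-3,3]  new=[-3,3]  stable
  step 11. node 1  ⊔preds=[-3,2]  new=[-3,1]  stable
  step 12. node 4  ⊔preds=[-3,2]  new=[-1,3]  stable

Least fixpoint reached:
  node 0: [-3,3]
  node 1: [-3,1]
  node 2: [-3,1]
  node 3: [-3,2]
  node 4: [-1,3]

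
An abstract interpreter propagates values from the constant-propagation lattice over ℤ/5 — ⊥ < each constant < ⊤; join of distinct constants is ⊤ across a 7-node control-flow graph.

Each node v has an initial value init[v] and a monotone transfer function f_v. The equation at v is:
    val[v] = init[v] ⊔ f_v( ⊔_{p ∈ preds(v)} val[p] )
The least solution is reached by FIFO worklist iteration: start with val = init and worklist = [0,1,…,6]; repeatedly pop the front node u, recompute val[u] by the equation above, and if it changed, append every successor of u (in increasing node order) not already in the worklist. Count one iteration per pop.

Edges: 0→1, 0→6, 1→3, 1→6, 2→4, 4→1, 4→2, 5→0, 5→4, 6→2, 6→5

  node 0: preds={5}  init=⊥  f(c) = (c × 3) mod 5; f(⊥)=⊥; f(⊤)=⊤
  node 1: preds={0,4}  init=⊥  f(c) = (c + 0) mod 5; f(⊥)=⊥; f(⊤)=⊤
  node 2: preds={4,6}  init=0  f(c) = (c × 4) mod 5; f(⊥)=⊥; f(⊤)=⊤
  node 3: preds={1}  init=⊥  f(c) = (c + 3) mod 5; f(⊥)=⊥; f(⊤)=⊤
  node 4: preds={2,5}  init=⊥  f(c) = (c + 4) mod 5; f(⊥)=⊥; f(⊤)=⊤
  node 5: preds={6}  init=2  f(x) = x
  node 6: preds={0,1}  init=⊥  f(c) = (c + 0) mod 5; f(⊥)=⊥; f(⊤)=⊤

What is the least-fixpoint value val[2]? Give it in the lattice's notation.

Trace (18 dequeues):
  [1] u=0 | in 2 | out 1 | prev ⊥ | push {}
  [2] u=1 | in 1 | out 1 | prev ⊥ | push {}
  [3] u=2 | in ⊥ | out 0 | ==
  [4] u=3 | in 1 | out 4 | prev ⊥ | push {}
  [5] u=4 | in ⊤ | out ⊤ | prev ⊥ | push {1,2}
  [6] u=5 | in ⊥ | out 2 | ==
  [7] u=6 | in 1 | out 1 | prev ⊥ | push {5}
  [8] u=1 | in ⊤ | out ⊤ | prev 1 | push {3,6}
  [9] u=2 | in ⊤ | out ⊤ | prev 0 | push {4}
  [10] u=5 | in 1 | out ⊤ | prev 2 | push {0}
  [11] u=3 | in ⊤ | out ⊤ | prev 4 | push {}
  [12] u=6 | in ⊤ | out ⊤ | prev 1 | push {2,5}
  [13] u=4 | in ⊤ | out ⊤ | ==
  [14] u=0 | in ⊤ | out ⊤ | prev 1 | push {1,6}
  [15] u=2 | in ⊤ | out ⊤ | ==
  [16] u=5 | in ⊤ | out ⊤ | ==
  [17] u=1 | in ⊤ | out ⊤ | ==
  [18] u=6 | in ⊤ | out ⊤ | ==

Converged values:
  [0] ⊤
  [1] ⊤
  [2] ⊤
  [3] ⊤
  [4] ⊤
  [5] ⊤
  [6] ⊤

⊤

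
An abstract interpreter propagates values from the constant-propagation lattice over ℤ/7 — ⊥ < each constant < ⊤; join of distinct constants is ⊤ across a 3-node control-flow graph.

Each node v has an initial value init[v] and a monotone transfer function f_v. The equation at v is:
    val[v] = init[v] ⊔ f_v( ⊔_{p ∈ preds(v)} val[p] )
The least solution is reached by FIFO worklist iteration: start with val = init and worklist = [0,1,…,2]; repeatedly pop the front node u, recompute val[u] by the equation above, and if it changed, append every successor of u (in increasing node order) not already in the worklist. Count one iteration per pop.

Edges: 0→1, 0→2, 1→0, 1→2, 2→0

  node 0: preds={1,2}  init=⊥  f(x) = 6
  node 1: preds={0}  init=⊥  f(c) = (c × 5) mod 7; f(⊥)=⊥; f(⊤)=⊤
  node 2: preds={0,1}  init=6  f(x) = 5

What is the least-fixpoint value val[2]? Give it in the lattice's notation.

⊤

Trace (4 dequeues):
  [1] u=0 | in 6 | out 6 | prev ⊥ | push {}
  [2] u=1 | in 6 | out 2 | prev ⊥ | push {0}
  [3] u=2 | in ⊤ | out ⊤ | prev 6 | push {}
  [4] u=0 | in ⊤ | out 6 | ==

Converged values:
  [0] 6
  [1] 2
  [2] ⊤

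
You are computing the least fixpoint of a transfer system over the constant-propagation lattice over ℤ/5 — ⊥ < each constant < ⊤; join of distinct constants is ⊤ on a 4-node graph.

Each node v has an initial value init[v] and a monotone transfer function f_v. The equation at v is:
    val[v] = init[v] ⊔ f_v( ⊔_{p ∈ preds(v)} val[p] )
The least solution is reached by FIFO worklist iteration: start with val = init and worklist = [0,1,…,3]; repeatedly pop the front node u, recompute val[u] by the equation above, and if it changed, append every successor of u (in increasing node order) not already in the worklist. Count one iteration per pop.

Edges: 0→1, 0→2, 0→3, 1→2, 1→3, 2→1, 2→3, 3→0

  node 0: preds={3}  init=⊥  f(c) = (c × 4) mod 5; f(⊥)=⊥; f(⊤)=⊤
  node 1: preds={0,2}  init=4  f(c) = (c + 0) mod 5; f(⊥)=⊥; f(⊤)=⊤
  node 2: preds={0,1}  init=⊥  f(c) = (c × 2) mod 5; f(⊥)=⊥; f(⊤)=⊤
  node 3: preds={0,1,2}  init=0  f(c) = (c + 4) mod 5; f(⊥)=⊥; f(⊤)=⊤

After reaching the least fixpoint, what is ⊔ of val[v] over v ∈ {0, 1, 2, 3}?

⊤

Worklist (9 pops):
  #1 pop 0: in=0 → 0 (was ⊥); enqueue []
  #2 pop 1: in=0 → ⊤ (was 4); enqueue []
  #3 pop 2: in=⊤ → ⊤ (was ⊥); enqueue [1]
  #4 pop 3: in=⊤ → ⊤ (was 0); enqueue [0]
  #5 pop 1: in=⊤ → ⊤ (no change)
  #6 pop 0: in=⊤ → ⊤ (was 0); enqueue [1,2,3]
  #7 pop 1: in=⊤ → ⊤ (no change)
  #8 pop 2: in=⊤ → ⊤ (no change)
  #9 pop 3: in=⊤ → ⊤ (no change)

Fixpoint:
  val[0] = ⊤
  val[1] = ⊤
  val[2] = ⊤
  val[3] = ⊤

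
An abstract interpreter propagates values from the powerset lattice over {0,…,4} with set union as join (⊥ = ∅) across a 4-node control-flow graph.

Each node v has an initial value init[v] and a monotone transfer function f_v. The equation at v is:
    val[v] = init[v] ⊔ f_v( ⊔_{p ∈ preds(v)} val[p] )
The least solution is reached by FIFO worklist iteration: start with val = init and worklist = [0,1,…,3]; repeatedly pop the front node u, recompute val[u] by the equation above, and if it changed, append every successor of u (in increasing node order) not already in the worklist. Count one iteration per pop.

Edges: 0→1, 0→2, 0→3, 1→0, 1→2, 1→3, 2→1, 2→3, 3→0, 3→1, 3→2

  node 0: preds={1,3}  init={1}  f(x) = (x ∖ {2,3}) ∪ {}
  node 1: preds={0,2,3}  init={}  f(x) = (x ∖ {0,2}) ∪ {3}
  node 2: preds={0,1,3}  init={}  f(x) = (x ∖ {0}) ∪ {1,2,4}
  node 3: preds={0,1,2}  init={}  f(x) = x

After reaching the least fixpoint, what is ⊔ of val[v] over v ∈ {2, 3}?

Iteration log — 9 steps:
  step 1. node 0  ⊔preds={}  new={1}  stable
  step 2. node 1  ⊔preds={1}  new={1,3}  old={}  +wl: 0
  step 3. node 2  ⊔preds={1,3}  new={1,2,3,4}  old={}  +wl: 1
  step 4. node 3  ⊔preds={1,2,3,4}  new={1,2,3,4}  old={}  +wl: 2
  step 5. node 0  ⊔preds={1,2,3,4}  new={1,4}  old={1}  +wl: 3
  step 6. node 1  ⊔preds={1,2,3,4}  new={1,3,4}  old={1,3}  +wl: 0
  step 7. node 2  ⊔preds={1,2,3,4}  new={1,2,3,4}  stable
  step 8. node 3  ⊔preds={1,2,3,4}  new={1,2,3,4}  stable
  step 9. node 0  ⊔preds={1,2,3,4}  new={1,4}  stable

Least fixpoint reached:
  node 0: {1,4}
  node 1: {1,3,4}
  node 2: {1,2,3,4}
  node 3: {1,2,3,4}

{1,2,3,4}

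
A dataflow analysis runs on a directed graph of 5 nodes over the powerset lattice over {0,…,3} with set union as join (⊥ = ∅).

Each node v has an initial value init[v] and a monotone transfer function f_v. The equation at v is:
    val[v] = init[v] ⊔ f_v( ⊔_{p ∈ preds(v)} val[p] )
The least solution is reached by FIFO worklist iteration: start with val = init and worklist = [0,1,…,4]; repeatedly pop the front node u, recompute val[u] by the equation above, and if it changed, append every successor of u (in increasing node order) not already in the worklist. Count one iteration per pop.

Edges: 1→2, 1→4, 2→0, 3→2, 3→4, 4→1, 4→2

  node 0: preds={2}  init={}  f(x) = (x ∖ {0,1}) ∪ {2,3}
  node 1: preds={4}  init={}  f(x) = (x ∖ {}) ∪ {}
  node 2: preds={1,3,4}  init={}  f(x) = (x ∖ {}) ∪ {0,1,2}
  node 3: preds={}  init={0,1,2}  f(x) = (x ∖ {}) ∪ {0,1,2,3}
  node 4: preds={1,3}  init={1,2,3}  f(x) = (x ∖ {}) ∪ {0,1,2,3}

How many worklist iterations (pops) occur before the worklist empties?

10

Worklist (10 pops):
  #1 pop 0: in={} → {2,3} (was {}); enqueue []
  #2 pop 1: in={1,2,3} → {1,2,3} (was {}); enqueue []
  #3 pop 2: in={0,1,2,3} → {0,1,2,3} (was {}); enqueue [0]
  #4 pop 3: in={} → {0,1,2,3} (was {0,1,2}); enqueue [2]
  #5 pop 4: in={0,1,2,3} → {0,1,2,3} (was {1,2,3}); enqueue [1]
  #6 pop 0: in={0,1,2,3} → {2,3} (no change)
  #7 pop 2: in={0,1,2,3} → {0,1,2,3} (no change)
  #8 pop 1: in={0,1,2,3} → {0,1,2,3} (was {1,2,3}); enqueue [2,4]
  #9 pop 2: in={0,1,2,3} → {0,1,2,3} (no change)
  #10 pop 4: in={0,1,2,3} → {0,1,2,3} (no change)

Fixpoint:
  val[0] = {2,3}
  val[1] = {0,1,2,3}
  val[2] = {0,1,2,3}
  val[3] = {0,1,2,3}
  val[4] = {0,1,2,3}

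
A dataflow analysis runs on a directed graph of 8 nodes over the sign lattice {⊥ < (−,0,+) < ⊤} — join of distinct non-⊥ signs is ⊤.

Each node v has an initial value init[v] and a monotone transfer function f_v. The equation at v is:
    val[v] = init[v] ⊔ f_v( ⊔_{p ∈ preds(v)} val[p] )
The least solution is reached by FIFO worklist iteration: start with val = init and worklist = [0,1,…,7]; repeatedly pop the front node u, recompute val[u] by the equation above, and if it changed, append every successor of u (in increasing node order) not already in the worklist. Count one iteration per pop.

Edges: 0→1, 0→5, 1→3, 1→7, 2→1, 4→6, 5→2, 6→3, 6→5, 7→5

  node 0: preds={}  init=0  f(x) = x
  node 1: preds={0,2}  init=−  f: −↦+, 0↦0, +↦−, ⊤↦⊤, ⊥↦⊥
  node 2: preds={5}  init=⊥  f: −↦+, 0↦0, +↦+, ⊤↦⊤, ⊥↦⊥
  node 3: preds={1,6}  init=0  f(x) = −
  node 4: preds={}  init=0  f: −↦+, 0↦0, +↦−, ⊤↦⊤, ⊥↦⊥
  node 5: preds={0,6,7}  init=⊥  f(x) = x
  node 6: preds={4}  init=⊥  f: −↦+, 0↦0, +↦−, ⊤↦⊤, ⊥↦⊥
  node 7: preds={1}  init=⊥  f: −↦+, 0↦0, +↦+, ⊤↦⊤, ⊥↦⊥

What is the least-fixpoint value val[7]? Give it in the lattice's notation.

Iteration log — 14 steps:
  step 1. node 0  ⊔preds=⊥  new=0  stable
  step 2. node 1  ⊔preds=0  new=⊤  old=−  +wl: 
  step 3. node 2  ⊔preds=⊥  new=⊥  stable
  step 4. node 3  ⊔preds=⊤  new=⊤  old=0  +wl: 
  step 5. node 4  ⊔preds=⊥  new=0  stable
  step 6. node 5  ⊔preds=0  new=0  old=⊥  +wl: 2
  step 7. node 6  ⊔preds=0  new=0  old=⊥  +wl: 3,5
  step 8. node 7  ⊔preds=⊤  new=⊤  old=⊥  +wl: 
  step 9. node 2  ⊔preds=0  new=0  old=⊥  +wl: 1
  step 10. node 3  ⊔preds=⊤  new=⊤  stable
  step 11. node 5  ⊔preds=⊤  new=⊤  old=0  +wl: 2
  step 12. node 1  ⊔preds=0  new=⊤  stable
  step 13. node 2  ⊔preds=⊤  new=⊤  old=0  +wl: 1
  step 14. node 1  ⊔preds=⊤  new=⊤  stable

Least fixpoint reached:
  node 0: 0
  node 1: ⊤
  node 2: ⊤
  node 3: ⊤
  node 4: 0
  node 5: ⊤
  node 6: 0
  node 7: ⊤

⊤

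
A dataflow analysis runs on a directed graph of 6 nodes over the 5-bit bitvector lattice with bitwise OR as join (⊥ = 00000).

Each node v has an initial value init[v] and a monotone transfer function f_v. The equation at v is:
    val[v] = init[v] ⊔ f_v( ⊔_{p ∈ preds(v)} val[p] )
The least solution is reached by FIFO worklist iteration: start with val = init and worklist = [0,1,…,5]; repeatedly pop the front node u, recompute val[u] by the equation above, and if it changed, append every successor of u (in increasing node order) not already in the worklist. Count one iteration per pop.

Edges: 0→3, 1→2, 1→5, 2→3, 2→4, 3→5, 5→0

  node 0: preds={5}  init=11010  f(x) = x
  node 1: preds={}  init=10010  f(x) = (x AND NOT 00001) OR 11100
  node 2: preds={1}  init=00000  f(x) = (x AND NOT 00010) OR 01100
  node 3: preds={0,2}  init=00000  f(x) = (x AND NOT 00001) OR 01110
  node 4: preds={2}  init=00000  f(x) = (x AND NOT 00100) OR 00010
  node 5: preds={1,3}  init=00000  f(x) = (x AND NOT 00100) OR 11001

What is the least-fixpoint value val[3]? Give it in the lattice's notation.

11110

Trace (8 dequeues):
  [1] u=0 | in 00000 | out 11010 | ==
  [2] u=1 | in 00000 | out 11110 | prev 10010 | push {}
  [3] u=2 | in 11110 | out 11100 | prev 00000 | push {}
  [4] u=3 | in 11110 | out 11110 | prev 00000 | push {}
  [5] u=4 | in 11100 | out 11010 | prev 00000 | push {}
  [6] u=5 | in 11110 | out 11011 | prev 00000 | push {0}
  [7] u=0 | in 11011 | out 11011 | prev 11010 | push {3}
  [8] u=3 | in 11111 | out 11110 | ==

Converged values:
  [0] 11011
  [1] 11110
  [2] 11100
  [3] 11110
  [4] 11010
  [5] 11011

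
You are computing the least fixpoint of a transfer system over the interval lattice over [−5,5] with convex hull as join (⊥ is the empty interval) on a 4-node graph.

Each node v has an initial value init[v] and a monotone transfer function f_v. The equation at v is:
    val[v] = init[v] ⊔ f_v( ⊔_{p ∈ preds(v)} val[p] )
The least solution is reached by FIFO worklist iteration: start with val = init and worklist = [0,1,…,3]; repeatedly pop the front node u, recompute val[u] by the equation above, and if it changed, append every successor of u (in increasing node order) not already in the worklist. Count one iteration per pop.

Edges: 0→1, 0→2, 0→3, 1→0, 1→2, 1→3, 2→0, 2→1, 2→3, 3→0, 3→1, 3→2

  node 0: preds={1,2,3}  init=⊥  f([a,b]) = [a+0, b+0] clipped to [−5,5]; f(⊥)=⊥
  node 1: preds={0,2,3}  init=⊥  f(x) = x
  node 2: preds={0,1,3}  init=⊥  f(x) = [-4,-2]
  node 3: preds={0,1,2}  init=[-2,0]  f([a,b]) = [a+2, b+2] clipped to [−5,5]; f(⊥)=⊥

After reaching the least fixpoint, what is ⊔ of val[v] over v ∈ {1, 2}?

Iteration log — 17 steps:
  step 1. node 0  ⊔preds=[-2,0]  new=[-2,0]  old=⊥  +wl: 
  step 2. node 1  ⊔preds=[-2,0]  new=[-2,0]  old=⊥  +wl: 0
  step 3. node 2  ⊔preds=[-2,0]  new=[-4,-2]  old=⊥  +wl: 1
  step 4. node 3  ⊔preds=[-4,0]  new=[-2,2]  old=[-2,0]  +wl: 2
  step 5. node 0  ⊔preds=[-4,2]  new=[-4,2]  old=[-2,0]  +wl: 3
  step 6. node 1  ⊔preds=[-4,2]  new=[-4,2]  old=[-2,0]  +wl: 0
  step 7. node 2  ⊔preds=[-4,2]  new=[-4,-2]  stable
  step 8. node 3  ⊔preds=[-4,2]  new=[-2,4]  old=[-2,2]  +wl: 1,2
  step 9. node 0  ⊔preds=[-4,4]  new=[-4,4]  old=[-4,2]  +wl: 3
  step 10. node 1  ⊔preds=[-4,4]  new=[-4,4]  old=[-4,2]  +wl: 0
  step 11. node 2  ⊔preds=[-4,4]  new=[-4,-2]  stable
  step 12. node 3  ⊔preds=[-4,4]  new=[-2,5]  old=[-2,4]  +wl: 1,2
  step 13. node 0  ⊔preds=[-4,5]  new=[-4,5]  old=[-4,4]  +wl: 3
  step 14. node 1  ⊔preds=[-4,5]  new=[-4,5]  old=[-4,4]  +wl: 0
  step 15. node 2  ⊔preds=[-4,5]  new=[-4,-2]  stable
  step 16. node 3  ⊔preds=[-4,5]  new=[-2,5]  stable
  step 17. node 0  ⊔preds=[-4,5]  new=[-4,5]  stable

Least fixpoint reached:
  node 0: [-4,5]
  node 1: [-4,5]
  node 2: [-4,-2]
  node 3: [-2,5]

[-4,5]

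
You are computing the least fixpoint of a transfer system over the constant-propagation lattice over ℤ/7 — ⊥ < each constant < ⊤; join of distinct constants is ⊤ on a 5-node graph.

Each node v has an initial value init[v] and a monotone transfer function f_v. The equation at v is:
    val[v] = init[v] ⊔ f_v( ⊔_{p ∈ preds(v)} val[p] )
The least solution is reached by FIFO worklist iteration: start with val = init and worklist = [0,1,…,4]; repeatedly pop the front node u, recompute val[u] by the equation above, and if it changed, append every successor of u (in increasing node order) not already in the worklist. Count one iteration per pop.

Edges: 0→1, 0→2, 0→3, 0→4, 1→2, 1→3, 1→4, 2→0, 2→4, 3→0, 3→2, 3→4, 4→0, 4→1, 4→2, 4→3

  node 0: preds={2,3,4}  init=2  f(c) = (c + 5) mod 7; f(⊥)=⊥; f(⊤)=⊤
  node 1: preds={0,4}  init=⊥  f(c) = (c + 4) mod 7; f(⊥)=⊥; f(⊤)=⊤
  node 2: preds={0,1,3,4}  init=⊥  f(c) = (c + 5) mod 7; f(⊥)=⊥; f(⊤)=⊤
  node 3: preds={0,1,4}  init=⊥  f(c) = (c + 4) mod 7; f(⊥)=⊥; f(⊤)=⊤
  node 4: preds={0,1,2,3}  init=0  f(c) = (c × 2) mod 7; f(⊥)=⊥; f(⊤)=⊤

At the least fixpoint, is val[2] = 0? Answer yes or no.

no

Trace (9 dequeues):
  [1] u=0 | in 0 | out ⊤ | prev 2 | push {}
  [2] u=1 | in ⊤ | out ⊤ | prev ⊥ | push {}
  [3] u=2 | in ⊤ | out ⊤ | prev ⊥ | push {0}
  [4] u=3 | in ⊤ | out ⊤ | prev ⊥ | push {2}
  [5] u=4 | in ⊤ | out ⊤ | prev 0 | push {1,3}
  [6] u=0 | in ⊤ | out ⊤ | ==
  [7] u=2 | in ⊤ | out ⊤ | ==
  [8] u=1 | in ⊤ | out ⊤ | ==
  [9] u=3 | in ⊤ | out ⊤ | ==

Converged values:
  [0] ⊤
  [1] ⊤
  [2] ⊤
  [3] ⊤
  [4] ⊤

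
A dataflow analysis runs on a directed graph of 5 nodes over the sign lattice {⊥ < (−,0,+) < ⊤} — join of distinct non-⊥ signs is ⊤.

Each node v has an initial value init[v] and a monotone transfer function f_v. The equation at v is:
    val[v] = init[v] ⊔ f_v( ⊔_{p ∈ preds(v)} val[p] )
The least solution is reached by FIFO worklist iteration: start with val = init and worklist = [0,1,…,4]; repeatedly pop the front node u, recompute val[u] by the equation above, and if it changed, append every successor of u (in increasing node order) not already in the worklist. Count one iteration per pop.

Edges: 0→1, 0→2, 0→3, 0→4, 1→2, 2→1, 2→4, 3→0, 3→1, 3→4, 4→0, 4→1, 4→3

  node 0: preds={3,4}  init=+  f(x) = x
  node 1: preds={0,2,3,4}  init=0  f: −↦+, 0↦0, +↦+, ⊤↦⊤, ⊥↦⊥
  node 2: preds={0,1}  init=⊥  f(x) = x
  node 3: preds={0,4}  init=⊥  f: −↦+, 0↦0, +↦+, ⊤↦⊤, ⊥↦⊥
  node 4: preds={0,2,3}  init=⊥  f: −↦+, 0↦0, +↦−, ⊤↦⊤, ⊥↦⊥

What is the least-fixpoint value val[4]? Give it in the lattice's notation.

⊤

Worklist (12 pops):
  #1 pop 0: in=⊥ → + (no change)
  #2 pop 1: in=+ → ⊤ (was 0); enqueue []
  #3 pop 2: in=⊤ → ⊤ (was ⊥); enqueue [1]
  #4 pop 3: in=+ → + (was ⊥); enqueue [0]
  #5 pop 4: in=⊤ → ⊤ (was ⊥); enqueue [3]
  #6 pop 1: in=⊤ → ⊤ (no change)
  #7 pop 0: in=⊤ → ⊤ (was +); enqueue [1,2,4]
  #8 pop 3: in=⊤ → ⊤ (was +); enqueue [0]
  #9 pop 1: in=⊤ → ⊤ (no change)
  #10 pop 2: in=⊤ → ⊤ (no change)
  #11 pop 4: in=⊤ → ⊤ (no change)
  #12 pop 0: in=⊤ → ⊤ (no change)

Fixpoint:
  val[0] = ⊤
  val[1] = ⊤
  val[2] = ⊤
  val[3] = ⊤
  val[4] = ⊤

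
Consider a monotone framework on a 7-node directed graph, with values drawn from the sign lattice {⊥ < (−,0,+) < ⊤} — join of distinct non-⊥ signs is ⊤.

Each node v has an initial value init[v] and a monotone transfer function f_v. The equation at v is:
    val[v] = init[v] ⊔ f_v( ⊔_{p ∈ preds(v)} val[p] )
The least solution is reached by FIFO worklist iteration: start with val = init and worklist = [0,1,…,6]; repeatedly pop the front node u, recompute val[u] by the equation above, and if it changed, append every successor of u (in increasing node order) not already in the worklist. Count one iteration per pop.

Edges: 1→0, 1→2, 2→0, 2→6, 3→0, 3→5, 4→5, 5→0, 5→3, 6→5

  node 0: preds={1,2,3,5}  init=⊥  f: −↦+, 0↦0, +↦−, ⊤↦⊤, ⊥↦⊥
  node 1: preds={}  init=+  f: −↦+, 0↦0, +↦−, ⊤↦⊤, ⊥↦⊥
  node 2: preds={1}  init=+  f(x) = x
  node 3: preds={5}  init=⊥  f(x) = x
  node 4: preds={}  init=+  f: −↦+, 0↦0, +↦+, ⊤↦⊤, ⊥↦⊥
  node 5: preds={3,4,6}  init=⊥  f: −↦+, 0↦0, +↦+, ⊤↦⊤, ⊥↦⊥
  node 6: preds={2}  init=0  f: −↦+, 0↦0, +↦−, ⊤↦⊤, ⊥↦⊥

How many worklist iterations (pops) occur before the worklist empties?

11

Worklist (11 pops):
  #1 pop 0: in=+ → − (was ⊥); enqueue []
  #2 pop 1: in=⊥ → + (no change)
  #3 pop 2: in=+ → + (no change)
  #4 pop 3: in=⊥ → ⊥ (no change)
  #5 pop 4: in=⊥ → + (no change)
  #6 pop 5: in=⊤ → ⊤ (was ⊥); enqueue [0,3]
  #7 pop 6: in=+ → ⊤ (was 0); enqueue [5]
  #8 pop 0: in=⊤ → ⊤ (was −); enqueue []
  #9 pop 3: in=⊤ → ⊤ (was ⊥); enqueue [0]
  #10 pop 5: in=⊤ → ⊤ (no change)
  #11 pop 0: in=⊤ → ⊤ (no change)

Fixpoint:
  val[0] = ⊤
  val[1] = +
  val[2] = +
  val[3] = ⊤
  val[4] = +
  val[5] = ⊤
  val[6] = ⊤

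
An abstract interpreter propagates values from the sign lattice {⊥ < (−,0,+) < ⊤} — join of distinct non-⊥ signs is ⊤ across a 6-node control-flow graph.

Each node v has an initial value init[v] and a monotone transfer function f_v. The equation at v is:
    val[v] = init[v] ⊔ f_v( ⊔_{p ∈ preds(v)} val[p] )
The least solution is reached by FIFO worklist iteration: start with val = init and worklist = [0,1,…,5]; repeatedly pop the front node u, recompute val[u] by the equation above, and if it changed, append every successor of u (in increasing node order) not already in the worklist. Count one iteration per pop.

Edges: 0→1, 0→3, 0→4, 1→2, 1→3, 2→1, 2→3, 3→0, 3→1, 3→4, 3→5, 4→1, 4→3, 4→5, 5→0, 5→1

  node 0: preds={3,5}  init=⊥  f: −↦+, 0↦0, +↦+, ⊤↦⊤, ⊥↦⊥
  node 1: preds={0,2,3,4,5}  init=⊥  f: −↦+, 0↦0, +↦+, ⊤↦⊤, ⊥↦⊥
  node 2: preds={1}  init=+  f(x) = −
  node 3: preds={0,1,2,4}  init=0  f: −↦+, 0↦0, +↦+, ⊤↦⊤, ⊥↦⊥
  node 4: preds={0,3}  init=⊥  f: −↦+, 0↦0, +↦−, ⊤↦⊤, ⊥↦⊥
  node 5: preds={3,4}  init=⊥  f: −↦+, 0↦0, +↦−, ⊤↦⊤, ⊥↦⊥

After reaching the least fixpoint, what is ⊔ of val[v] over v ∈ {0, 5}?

Trace (11 dequeues):
  [1] u=0 | in 0 | out 0 | prev ⊥ | push {}
  [2] u=1 | in ⊤ | out ⊤ | prev ⊥ | push {}
  [3] u=2 | in ⊤ | out ⊤ | prev + | push {1}
  [4] u=3 | in ⊤ | out ⊤ | prev 0 | push {0}
  [5] u=4 | in ⊤ | out ⊤ | prev ⊥ | push {3}
  [6] u=5 | in ⊤ | out ⊤ | prev ⊥ | push {}
  [7] u=1 | in ⊤ | out ⊤ | ==
  [8] u=0 | in ⊤ | out ⊤ | prev 0 | push {1,4}
  [9] u=3 | in ⊤ | out ⊤ | ==
  [10] u=1 | in ⊤ | out ⊤ | ==
  [11] u=4 | in ⊤ | out ⊤ | ==

Converged values:
  [0] ⊤
  [1] ⊤
  [2] ⊤
  [3] ⊤
  [4] ⊤
  [5] ⊤

⊤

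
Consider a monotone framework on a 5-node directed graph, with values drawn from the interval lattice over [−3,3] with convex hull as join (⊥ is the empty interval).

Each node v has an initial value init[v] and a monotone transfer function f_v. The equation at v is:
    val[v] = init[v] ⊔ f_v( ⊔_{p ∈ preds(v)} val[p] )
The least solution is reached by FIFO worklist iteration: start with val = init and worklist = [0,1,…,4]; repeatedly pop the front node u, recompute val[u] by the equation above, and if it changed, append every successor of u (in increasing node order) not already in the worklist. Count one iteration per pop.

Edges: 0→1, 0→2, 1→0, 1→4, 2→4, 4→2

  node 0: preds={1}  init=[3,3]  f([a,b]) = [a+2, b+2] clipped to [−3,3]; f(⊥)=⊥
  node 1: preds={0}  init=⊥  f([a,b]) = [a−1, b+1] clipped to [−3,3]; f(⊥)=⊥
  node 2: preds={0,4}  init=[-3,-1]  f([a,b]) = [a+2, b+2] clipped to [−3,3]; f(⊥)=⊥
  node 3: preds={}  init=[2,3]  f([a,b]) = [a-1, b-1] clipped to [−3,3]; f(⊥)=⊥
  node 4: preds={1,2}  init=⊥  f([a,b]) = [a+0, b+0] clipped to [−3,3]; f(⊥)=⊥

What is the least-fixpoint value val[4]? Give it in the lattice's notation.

Worklist (7 pops):
  #1 pop 0: in=⊥ → [3,3] (no change)
  #2 pop 1: in=[3,3] → [2,3] (was ⊥); enqueue [0]
  #3 pop 2: in=[3,3] → [-3,3] (was [-3,-1]); enqueue []
  #4 pop 3: in=⊥ → [2,3] (no change)
  #5 pop 4: in=[-3,3] → [-3,3] (was ⊥); enqueue [2]
  #6 pop 0: in=[2,3] → [3,3] (no change)
  #7 pop 2: in=[-3,3] → [-3,3] (no change)

Fixpoint:
  val[0] = [3,3]
  val[1] = [2,3]
  val[2] = [-3,3]
  val[3] = [2,3]
  val[4] = [-3,3]

[-3,3]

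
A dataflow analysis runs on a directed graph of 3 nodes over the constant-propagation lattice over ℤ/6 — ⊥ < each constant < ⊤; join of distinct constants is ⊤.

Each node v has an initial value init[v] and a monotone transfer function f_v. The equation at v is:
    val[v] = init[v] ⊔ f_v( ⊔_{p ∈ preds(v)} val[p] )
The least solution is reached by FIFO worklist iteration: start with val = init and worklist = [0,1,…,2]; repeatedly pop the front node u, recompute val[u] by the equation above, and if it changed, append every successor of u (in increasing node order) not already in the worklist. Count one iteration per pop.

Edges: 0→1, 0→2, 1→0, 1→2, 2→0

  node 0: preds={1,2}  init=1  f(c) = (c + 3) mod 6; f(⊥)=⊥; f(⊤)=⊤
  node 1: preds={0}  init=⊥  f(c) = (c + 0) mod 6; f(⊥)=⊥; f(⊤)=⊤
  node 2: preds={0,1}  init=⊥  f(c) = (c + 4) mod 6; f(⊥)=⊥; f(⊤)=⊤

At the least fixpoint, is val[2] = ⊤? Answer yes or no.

yes

Iteration log — 7 steps:
  step 1. node 0  ⊔preds=⊥  new=1  stable
  step 2. node 1  ⊔preds=1  new=1  old=⊥  +wl: 0
  step 3. node 2  ⊔preds=1  new=5  old=⊥  +wl: 
  step 4. node 0  ⊔preds=⊤  new=⊤  old=1  +wl: 1,2
  step 5. node 1  ⊔preds=⊤  new=⊤  old=1  +wl: 0
  step 6. node 2  ⊔preds=⊤  new=⊤  old=5  +wl: 
  step 7. node 0  ⊔preds=⊤  new=⊤  stable

Least fixpoint reached:
  node 0: ⊤
  node 1: ⊤
  node 2: ⊤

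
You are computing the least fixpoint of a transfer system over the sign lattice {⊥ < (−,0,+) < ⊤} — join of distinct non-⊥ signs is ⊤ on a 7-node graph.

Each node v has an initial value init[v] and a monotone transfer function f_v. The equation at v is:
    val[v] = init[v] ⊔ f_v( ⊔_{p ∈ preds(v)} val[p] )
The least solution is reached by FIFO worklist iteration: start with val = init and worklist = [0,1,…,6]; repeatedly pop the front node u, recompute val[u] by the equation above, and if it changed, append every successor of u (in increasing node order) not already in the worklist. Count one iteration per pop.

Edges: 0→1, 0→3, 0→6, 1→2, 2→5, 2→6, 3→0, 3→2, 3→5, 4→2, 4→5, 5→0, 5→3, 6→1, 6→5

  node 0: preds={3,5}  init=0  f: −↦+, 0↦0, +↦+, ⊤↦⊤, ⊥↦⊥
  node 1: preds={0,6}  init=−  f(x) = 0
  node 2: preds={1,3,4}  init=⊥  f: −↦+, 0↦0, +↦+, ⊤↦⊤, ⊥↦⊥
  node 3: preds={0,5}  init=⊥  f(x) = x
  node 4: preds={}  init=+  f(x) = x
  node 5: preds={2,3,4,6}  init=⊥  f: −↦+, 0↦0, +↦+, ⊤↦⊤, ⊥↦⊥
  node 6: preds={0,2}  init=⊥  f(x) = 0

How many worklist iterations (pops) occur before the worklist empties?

Iteration log — 15 steps:
  step 1. node 0  ⊔preds=⊥  new=0  stable
  step 2. node 1  ⊔preds=0  new=⊤  old=−  +wl: 
  step 3. node 2  ⊔preds=⊤  new=⊤  old=⊥  +wl: 
  step 4. node 3  ⊔preds=0  new=0  old=⊥  +wl: 0,2
  step 5. node 4  ⊔preds=⊥  new=+  stable
  step 6. node 5  ⊔preds=⊤  new=⊤  old=⊥  +wl: 3
  step 7. node 6  ⊔preds=⊤  new=0  old=⊥  +wl: 1,5
  step 8. node 0  ⊔preds=⊤  new=⊤  old=0  +wl: 6
  step 9. node 2  ⊔preds=⊤  new=⊤  stable
  step 10. node 3  ⊔preds=⊤  new=⊤  old=0  +wl: 0,2
  step 11. node 1  ⊔preds=⊤  new=⊤  stable
  step 12. node 5  ⊔preds=⊤  new=⊤  stable
  step 13. node 6  ⊔preds=⊤  new=0  stable
  step 14. node 0  ⊔preds=⊤  new=⊤  stable
  step 15. node 2  ⊔preds=⊤  new=⊤  stable

Least fixpoint reached:
  node 0: ⊤
  node 1: ⊤
  node 2: ⊤
  node 3: ⊤
  node 4: +
  node 5: ⊤
  node 6: 0

15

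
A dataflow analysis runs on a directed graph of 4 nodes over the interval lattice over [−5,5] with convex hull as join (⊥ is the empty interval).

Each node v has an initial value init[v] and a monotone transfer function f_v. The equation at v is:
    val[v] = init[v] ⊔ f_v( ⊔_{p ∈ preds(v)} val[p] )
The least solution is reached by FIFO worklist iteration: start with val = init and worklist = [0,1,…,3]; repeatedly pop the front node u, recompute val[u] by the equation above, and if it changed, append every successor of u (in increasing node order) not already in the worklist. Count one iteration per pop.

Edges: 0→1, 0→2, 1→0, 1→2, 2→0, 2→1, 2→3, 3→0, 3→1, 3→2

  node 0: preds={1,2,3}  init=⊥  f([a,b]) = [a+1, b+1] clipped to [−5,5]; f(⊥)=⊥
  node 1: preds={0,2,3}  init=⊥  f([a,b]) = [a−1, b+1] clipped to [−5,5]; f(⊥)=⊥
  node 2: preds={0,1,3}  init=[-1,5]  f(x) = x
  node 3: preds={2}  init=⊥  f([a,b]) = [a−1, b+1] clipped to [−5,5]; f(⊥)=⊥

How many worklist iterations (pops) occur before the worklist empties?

Trace (15 dequeues):
  [1] u=0 | in [-1,5] | out [0,5] | prev ⊥ | push {}
  [2] u=1 | in [-1,5] | out [-2,5] | prev ⊥ | push {0}
  [3] u=2 | in [-2,5] | out [-2,5] | prev [-1,5] | push {1}
  [4] u=3 | in [-2,5] | out [-3,5] | prev ⊥ | push {2}
  [5] u=0 | in [-3,5] | out [-2,5] | prev [0,5] | push {}
  [6] u=1 | in [-3,5] | out [-4,5] | prev [-2,5] | push {0}
  [7] u=2 | in [-4,5] | out [-4,5] | prev [-2,5] | push {1,3}
  [8] u=0 | in [-4,5] | out [-3,5] | prev [-2,5] | push {2}
  [9] u=1 | in [-4,5] | out [-5,5] | prev [-4,5] | push {0}
  [10] u=3 | in [-4,5] | out [-5,5] | prev [-3,5] | push {1}
  [11] u=2 | in [-5,5] | out [-5,5] | prev [-4,5] | push {3}
  [12] u=0 | in [-5,5] | out [-4,5] | prev [-3,5] | push {2}
  [13] u=1 | in [-5,5] | out [-5,5] | ==
  [14] u=3 | in [-5,5] | out [-5,5] | ==
  [15] u=2 | in [-5,5] | out [-5,5] | ==

Converged values:
  [0] [-4,5]
  [1] [-5,5]
  [2] [-5,5]
  [3] [-5,5]

15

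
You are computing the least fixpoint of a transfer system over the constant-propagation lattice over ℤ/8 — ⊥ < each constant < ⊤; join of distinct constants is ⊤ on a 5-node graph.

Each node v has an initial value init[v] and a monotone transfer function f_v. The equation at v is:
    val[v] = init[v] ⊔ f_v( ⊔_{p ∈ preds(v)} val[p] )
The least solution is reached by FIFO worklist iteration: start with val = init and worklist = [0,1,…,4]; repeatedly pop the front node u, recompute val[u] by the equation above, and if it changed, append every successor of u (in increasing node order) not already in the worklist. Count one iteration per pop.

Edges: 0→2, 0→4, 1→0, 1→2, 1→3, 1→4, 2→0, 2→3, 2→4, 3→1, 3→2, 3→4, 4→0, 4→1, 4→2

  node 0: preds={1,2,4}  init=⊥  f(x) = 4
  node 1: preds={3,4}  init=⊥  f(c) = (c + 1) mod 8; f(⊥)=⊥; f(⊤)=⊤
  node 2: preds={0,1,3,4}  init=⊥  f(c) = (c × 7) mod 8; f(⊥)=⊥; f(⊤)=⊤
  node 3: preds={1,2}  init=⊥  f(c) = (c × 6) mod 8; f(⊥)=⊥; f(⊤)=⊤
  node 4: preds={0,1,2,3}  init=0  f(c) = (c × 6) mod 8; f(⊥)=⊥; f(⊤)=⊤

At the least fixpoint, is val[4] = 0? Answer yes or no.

Worklist (11 pops):
  #1 pop 0: in=0 → 4 (was ⊥); enqueue []
  #2 pop 1: in=0 → 1 (was ⊥); enqueue [0]
  #3 pop 2: in=⊤ → ⊤ (was ⊥); enqueue []
  #4 pop 3: in=⊤ → ⊤ (was ⊥); enqueue [1,2]
  #5 pop 4: in=⊤ → ⊤ (was 0); enqueue []
  #6 pop 0: in=⊤ → 4 (no change)
  #7 pop 1: in=⊤ → ⊤ (was 1); enqueue [0,3,4]
  #8 pop 2: in=⊤ → ⊤ (no change)
  #9 pop 0: in=⊤ → 4 (no change)
  #10 pop 3: in=⊤ → ⊤ (no change)
  #11 pop 4: in=⊤ → ⊤ (no change)

Fixpoint:
  val[0] = 4
  val[1] = ⊤
  val[2] = ⊤
  val[3] = ⊤
  val[4] = ⊤

no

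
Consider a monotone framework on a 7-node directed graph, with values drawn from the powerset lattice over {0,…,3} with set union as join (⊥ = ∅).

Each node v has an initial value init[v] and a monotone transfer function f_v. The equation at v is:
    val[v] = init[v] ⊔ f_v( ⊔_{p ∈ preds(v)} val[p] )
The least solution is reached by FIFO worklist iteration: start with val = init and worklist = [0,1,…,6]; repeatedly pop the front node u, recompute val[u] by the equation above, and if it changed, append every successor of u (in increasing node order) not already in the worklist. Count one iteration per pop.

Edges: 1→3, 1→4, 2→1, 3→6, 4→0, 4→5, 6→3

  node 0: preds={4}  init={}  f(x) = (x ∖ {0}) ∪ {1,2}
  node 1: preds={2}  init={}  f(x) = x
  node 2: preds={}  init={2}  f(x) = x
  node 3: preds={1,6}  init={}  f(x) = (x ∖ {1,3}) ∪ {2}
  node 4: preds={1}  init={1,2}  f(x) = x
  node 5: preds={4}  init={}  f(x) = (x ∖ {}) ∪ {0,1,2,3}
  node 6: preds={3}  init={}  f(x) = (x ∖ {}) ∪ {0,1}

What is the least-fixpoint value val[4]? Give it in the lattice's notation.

{1,2}

Trace (9 dequeues):
  [1] u=0 | in {1,2} | out {1,2} | prev {} | push {}
  [2] u=1 | in {2} | out {2} | prev {} | push {}
  [3] u=2 | in {} | out {2} | ==
  [4] u=3 | in {2} | out {2} | prev {} | push {}
  [5] u=4 | in {2} | out {1,2} | ==
  [6] u=5 | in {1,2} | out {0,1,2,3} | prev {} | push {}
  [7] u=6 | in {2} | out {0,1,2} | prev {} | push {3}
  [8] u=3 | in {0,1,2} | out {0,2} | prev {2} | push {6}
  [9] u=6 | in {0,2} | out {0,1,2} | ==

Converged values:
  [0] {1,2}
  [1] {2}
  [2] {2}
  [3] {0,2}
  [4] {1,2}
  [5] {0,1,2,3}
  [6] {0,1,2}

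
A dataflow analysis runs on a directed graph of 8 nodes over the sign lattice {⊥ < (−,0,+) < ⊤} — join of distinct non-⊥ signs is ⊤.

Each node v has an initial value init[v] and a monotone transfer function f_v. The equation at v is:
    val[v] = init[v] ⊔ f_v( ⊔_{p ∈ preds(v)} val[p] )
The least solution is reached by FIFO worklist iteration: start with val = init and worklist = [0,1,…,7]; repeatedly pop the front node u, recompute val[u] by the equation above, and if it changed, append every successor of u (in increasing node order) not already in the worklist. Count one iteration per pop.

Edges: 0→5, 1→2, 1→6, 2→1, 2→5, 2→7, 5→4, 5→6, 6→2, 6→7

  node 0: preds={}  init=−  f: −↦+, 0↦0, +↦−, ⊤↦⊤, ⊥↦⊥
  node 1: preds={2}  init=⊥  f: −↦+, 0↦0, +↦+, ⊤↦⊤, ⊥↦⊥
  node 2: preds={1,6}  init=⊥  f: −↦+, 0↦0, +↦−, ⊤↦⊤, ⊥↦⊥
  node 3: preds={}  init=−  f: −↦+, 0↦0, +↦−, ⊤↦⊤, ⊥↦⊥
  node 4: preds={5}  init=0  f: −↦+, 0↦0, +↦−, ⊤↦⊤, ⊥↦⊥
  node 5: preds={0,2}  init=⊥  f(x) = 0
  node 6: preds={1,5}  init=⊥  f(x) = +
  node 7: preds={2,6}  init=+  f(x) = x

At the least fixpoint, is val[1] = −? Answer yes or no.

Trace (15 dequeues):
  [1] u=0 | in ⊥ | out − | ==
  [2] u=1 | in ⊥ | out ⊥ | ==
  [3] u=2 | in ⊥ | out ⊥ | ==
  [4] u=3 | in ⊥ | out − | ==
  [5] u=4 | in ⊥ | out 0 | ==
  [6] u=5 | in − | out 0 | prev ⊥ | push {4}
  [7] u=6 | in 0 | out + | prev ⊥ | push {2}
  [8] u=7 | in + | out + | ==
  [9] u=4 | in 0 | out 0 | ==
  [10] u=2 | in + | out − | prev ⊥ | push {1,5,7}
  [11] u=1 | in − | out + | prev ⊥ | push {2,6}
  [12] u=5 | in − | out 0 | ==
  [13] u=7 | in ⊤ | out ⊤ | prev + | push {}
  [14] u=2 | in + | out − | ==
  [15] u=6 | in ⊤ | out + | ==

Converged values:
  [0] −
  [1] +
  [2] −
  [3] −
  [4] 0
  [5] 0
  [6] +
  [7] ⊤

no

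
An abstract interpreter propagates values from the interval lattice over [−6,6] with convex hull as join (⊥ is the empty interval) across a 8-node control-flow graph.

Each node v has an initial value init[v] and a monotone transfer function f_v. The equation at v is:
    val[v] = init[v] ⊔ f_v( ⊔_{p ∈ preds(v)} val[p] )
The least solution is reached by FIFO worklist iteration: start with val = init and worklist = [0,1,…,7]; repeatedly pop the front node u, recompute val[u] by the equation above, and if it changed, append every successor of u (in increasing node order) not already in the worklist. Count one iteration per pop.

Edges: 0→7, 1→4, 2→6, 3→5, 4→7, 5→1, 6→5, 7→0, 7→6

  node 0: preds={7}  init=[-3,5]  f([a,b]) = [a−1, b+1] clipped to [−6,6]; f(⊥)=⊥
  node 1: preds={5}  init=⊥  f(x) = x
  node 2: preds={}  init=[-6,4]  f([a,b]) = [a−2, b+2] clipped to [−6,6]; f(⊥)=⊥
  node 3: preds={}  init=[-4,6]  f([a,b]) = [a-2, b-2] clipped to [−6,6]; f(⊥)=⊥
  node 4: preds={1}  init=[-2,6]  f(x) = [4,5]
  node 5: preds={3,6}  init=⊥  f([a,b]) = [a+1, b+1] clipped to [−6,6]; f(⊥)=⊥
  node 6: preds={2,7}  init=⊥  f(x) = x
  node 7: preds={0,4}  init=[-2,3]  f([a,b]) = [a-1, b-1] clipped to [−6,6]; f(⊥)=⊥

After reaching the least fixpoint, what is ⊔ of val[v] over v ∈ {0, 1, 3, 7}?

Trace (20 dequeues):
  [1] u=0 | in [-2,3] | out [-3,5] | ==
  [2] u=1 | in ⊥ | out ⊥ | ==
  [3] u=2 | in ⊥ | out [-6,4] | ==
  [4] u=3 | in ⊥ | out [-4,6] | ==
  [5] u=4 | in ⊥ | out [-2,6] | ==
  [6] u=5 | in [-4,6] | out [-3,6] | prev ⊥ | push {1}
  [7] u=6 | in [-6,4] | out [-6,4] | prev ⊥ | push {5}
  [8] u=7 | in [-3,6] | out [-4,5] | prev [-2,3] | push {0,6}
  [9] u=1 | in [-3,6] | out [-3,6] | prev ⊥ | push {4}
  [10] u=5 | in [-6,6] | out [-5,6] | prev [-3,6] | push {1}
  [11] u=0 | in [-4,5] | out [-5,6] | prev [-3,5] | push {7}
  [12] u=6 | in [-6,5] | out [-6,5] | prev [-6,4] | push {5}
  [13] u=4 | in [-3,6] | out [-2,6] | ==
  [14] u=1 | in [-5,6] | out [-5,6] | prev [-3,6] | push {4}
  [15] u=7 | in [-5,6] | out [-6,5] | prev [-4,5] | push {0,6}
  [16] u=5 | in [-6,6] | out [-5,6] | ==
  [17] u=4 | in [-5,6] | out [-2,6] | ==
  [18] u=0 | in [-6,5] | out [-6,6] | prev [-5,6] | push {7}
  [19] u=6 | in [-6,5] | out [-6,5] | ==
  [20] u=7 | in [-6,6] | out [-6,5] | ==

Converged values:
  [0] [-6,6]
  [1] [-5,6]
  [2] [-6,4]
  [3] [-4,6]
  [4] [-2,6]
  [5] [-5,6]
  [6] [-6,5]
  [7] [-6,5]

[-6,6]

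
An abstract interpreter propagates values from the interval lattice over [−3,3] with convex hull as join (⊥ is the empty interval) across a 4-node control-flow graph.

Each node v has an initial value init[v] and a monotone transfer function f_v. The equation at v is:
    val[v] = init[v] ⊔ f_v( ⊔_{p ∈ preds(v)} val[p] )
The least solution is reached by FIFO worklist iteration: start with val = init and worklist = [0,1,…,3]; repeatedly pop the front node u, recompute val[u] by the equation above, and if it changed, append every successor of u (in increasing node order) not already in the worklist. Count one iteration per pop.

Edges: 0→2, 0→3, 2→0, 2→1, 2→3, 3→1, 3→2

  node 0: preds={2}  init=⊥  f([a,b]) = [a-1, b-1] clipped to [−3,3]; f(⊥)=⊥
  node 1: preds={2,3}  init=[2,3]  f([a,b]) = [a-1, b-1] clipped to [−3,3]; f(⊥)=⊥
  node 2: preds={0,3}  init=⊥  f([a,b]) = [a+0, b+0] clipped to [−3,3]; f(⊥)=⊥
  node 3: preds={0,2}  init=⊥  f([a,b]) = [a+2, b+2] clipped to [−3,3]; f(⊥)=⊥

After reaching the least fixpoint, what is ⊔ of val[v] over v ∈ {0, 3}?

Worklist (4 pops):
  #1 pop 0: in=⊥ → ⊥ (no change)
  #2 pop 1: in=⊥ → [2,3] (no change)
  #3 pop 2: in=⊥ → ⊥ (no change)
  #4 pop 3: in=⊥ → ⊥ (no change)

Fixpoint:
  val[0] = ⊥
  val[1] = [2,3]
  val[2] = ⊥
  val[3] = ⊥

⊥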